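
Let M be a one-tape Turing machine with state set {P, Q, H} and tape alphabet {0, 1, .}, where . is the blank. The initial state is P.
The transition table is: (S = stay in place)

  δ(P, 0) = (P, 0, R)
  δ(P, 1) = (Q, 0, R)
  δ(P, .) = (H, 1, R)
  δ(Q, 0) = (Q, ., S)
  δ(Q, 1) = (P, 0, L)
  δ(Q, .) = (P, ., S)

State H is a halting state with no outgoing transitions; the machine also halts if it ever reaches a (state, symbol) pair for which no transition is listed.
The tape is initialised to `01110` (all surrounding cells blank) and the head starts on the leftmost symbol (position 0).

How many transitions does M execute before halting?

9

P | [0]1110.   read 0 → write 0, move R, go to P
P | 0[1]110.   read 1 → write 0, move R, go to Q
Q | 00[1]10.   read 1 → write 0, move L, go to P
P | 0[0]010.   read 0 → write 0, move R, go to P
P | 00[0]10.   read 0 → write 0, move R, go to P
P | 000[1]0.   read 1 → write 0, move R, go to Q
Q | 0000[0].   read 0 → write ., move S, go to Q
Q | 0000[.].   read . → write ., move S, go to P
P | 0000[.].   read . → write 1, move R, go to H
H | 00001[.]
M halts after 9 transitions.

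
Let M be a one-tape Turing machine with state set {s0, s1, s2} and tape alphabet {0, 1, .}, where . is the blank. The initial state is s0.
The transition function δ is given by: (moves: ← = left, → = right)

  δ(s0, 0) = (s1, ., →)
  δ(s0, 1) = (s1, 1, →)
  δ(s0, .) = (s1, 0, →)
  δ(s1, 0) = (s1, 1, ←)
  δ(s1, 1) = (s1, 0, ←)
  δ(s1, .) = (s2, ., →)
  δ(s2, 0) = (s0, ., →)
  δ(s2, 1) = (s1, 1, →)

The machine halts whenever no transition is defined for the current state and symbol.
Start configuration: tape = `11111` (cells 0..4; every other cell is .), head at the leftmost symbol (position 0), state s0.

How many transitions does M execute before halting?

state=s0 head=0 tape=.[1]1111..   (s0,1)→(s1,1,→)
state=s1 head=1 tape=.1[1]111..   (s1,1)→(s1,0,←)
state=s1 head=0 tape=.[1]0111..   (s1,1)→(s1,0,←)
state=s1 head=-1 tape=[.]00111..   (s1,.)→(s2,.,→)
state=s2 head=0 tape=.[0]0111..   (s2,0)→(s0,.,→)
state=s0 head=1 tape=..[0]111..   (s0,0)→(s1,.,→)
state=s1 head=2 tape=...[1]11..   (s1,1)→(s1,0,←)
state=s1 head=1 tape=..[.]011..   (s1,.)→(s2,.,→)
state=s2 head=2 tape=...[0]11..   (s2,0)→(s0,.,→)
state=s0 head=3 tape=....[1]1..   (s0,1)→(s1,1,→)
state=s1 head=4 tape=....1[1]..   (s1,1)→(s1,0,←)
state=s1 head=3 tape=....[1]0..   (s1,1)→(s1,0,←)
state=s1 head=2 tape=...[.]00..   (s1,.)→(s2,.,→)
state=s2 head=3 tape=....[0]0..   (s2,0)→(s0,.,→)
state=s0 head=4 tape=.....[0]..   (s0,0)→(s1,.,→)
state=s1 head=5 tape=......[.].   (s1,.)→(s2,.,→)
state=s2 head=6 tape=.......[.]
M halts after 16 transitions.

16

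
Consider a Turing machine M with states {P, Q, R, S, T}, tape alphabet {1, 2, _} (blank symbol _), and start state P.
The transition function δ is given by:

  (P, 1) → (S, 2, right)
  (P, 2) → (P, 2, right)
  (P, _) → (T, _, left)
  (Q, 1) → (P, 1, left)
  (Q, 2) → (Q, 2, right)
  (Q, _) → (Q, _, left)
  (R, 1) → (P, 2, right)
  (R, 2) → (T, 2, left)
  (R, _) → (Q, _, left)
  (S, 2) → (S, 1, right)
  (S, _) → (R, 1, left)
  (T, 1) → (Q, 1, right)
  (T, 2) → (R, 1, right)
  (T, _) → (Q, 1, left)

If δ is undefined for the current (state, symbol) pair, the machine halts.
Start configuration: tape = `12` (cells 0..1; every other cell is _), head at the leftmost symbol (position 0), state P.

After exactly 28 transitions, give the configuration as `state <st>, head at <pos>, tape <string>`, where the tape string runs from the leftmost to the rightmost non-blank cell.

P | [1]2____   read 1 → write 2, move right, go to S
S | 2[2]____   read 2 → write 1, move right, go to S
S | 21[_]___   read _ → write 1, move left, go to R
R | 2[1]1___   read 1 → write 2, move right, go to P
P | 22[1]___   read 1 → write 2, move right, go to S
S | 222[_]__   read _ → write 1, move left, go to R
R | 22[2]1__   read 2 → write 2, move left, go to T
T | 2[2]21__   read 2 → write 1, move right, go to R
R | 21[2]1__   read 2 → write 2, move left, go to T
T | 2[1]21__   read 1 → write 1, move right, go to Q
Q | 21[2]1__   read 2 → write 2, move right, go to Q
Q | 212[1]__   read 1 → write 1, move left, go to P
P | 21[2]1__   read 2 → write 2, move right, go to P
P | 212[1]__   read 1 → write 2, move right, go to S
S | 2122[_]_   read _ → write 1, move left, go to R
R | 212[2]1_   read 2 → write 2, move left, go to T
T | 21[2]21_   read 2 → write 1, move right, go to R
R | 211[2]1_   read 2 → write 2, move left, go to T
T | 21[1]21_   read 1 → write 1, move right, go to Q
Q | 211[2]1_   read 2 → write 2, move right, go to Q
Q | 2112[1]_   read 1 → write 1, move left, go to P
P | 211[2]1_   read 2 → write 2, move right, go to P
P | 2112[1]_   read 1 → write 2, move right, go to S
S | 21122[_]   read _ → write 1, move left, go to R
R | 2112[2]1   read 2 → write 2, move left, go to T
T | 211[2]21   read 2 → write 1, move right, go to R
R | 2111[2]1   read 2 → write 2, move left, go to T
T | 211[1]21   read 1 → write 1, move right, go to Q
Q | 2111[2]1
After 28 steps: state Q, head at 4, tape 211121.

state Q, head at 4, tape 211121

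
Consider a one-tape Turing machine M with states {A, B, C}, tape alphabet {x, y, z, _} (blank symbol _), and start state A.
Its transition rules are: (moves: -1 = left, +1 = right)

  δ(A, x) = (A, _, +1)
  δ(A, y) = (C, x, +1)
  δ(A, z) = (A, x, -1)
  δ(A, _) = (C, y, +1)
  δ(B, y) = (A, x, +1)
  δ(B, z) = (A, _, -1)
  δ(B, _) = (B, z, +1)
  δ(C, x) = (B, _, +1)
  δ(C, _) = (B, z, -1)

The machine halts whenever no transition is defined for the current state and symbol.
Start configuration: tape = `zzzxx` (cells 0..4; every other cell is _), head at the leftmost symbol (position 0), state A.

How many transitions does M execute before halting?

state=A head=0 tape=_[z]zzxx   (A,z)→(A,x,-1)
state=A head=-1 tape=[_]xzzxx   (A,_)→(C,y,+1)
state=C head=0 tape=y[x]zzxx   (C,x)→(B,_,+1)
state=B head=1 tape=y_[z]zxx   (B,z)→(A,_,-1)
state=A head=0 tape=y[_]_zxx   (A,_)→(C,y,+1)
state=C head=1 tape=yy[_]zxx   (C,_)→(B,z,-1)
state=B head=0 tape=y[y]zzxx   (B,y)→(A,x,+1)
state=A head=1 tape=yx[z]zxx   (A,z)→(A,x,-1)
state=A head=0 tape=y[x]xzxx   (A,x)→(A,_,+1)
state=A head=1 tape=y_[x]zxx   (A,x)→(A,_,+1)
state=A head=2 tape=y__[z]xx   (A,z)→(A,x,-1)
state=A head=1 tape=y_[_]xxx   (A,_)→(C,y,+1)
state=C head=2 tape=y_y[x]xx   (C,x)→(B,_,+1)
state=B head=3 tape=y_y_[x]x
M halts after 13 transitions.

13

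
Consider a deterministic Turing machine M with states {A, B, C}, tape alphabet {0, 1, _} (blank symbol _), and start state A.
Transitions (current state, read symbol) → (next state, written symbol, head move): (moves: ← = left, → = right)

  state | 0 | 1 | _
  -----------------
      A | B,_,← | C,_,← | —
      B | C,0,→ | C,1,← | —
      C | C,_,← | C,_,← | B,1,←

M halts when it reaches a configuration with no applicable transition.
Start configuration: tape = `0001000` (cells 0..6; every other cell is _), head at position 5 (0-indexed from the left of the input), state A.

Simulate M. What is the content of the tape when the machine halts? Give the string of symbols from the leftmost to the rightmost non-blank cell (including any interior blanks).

A | __00010[0]0   read 0 → write _, move ←, go to B
B | __0001[0]_0   read 0 → write 0, move →, go to C
C | __00010[_]0   read _ → write 1, move ←, go to B
B | __0001[0]10   read 0 → write 0, move →, go to C
C | __00010[1]0   read 1 → write _, move ←, go to C
C | __0001[0]_0   read 0 → write _, move ←, go to C
C | __000[1]__0   read 1 → write _, move ←, go to C
C | __00[0]___0   read 0 → write _, move ←, go to C
C | __0[0]____0   read 0 → write _, move ←, go to C
C | __[0]_____0   read 0 → write _, move ←, go to C
C | _[_]______0   read _ → write 1, move ←, go to B
B | [_]1______0
The non-blank tape span at halt is 1______0.

1______0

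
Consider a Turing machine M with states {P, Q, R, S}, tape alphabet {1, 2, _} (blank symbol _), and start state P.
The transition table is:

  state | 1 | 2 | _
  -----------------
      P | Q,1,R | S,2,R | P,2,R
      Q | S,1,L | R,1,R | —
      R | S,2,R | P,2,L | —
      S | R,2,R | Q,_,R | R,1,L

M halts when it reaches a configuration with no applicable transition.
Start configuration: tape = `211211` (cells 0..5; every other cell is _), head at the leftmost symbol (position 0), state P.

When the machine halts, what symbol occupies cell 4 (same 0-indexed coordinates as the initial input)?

2

state=P head=0 tape=_[2]11211_   (P,2)→(S,2,R)
state=S head=1 tape=_2[1]1211_   (S,1)→(R,2,R)
state=R head=2 tape=_22[1]211_   (R,1)→(S,2,R)
state=S head=3 tape=_222[2]11_   (S,2)→(Q,_,R)
state=Q head=4 tape=_222_[1]1_   (Q,1)→(S,1,L)
state=S head=3 tape=_222[_]11_   (S,_)→(R,1,L)
state=R head=2 tape=_22[2]111_   (R,2)→(P,2,L)
state=P head=1 tape=_2[2]2111_   (P,2)→(S,2,R)
state=S head=2 tape=_22[2]111_   (S,2)→(Q,_,R)
state=Q head=3 tape=_22_[1]11_   (Q,1)→(S,1,L)
state=S head=2 tape=_22[_]111_   (S,_)→(R,1,L)
state=R head=1 tape=_2[2]1111_   (R,2)→(P,2,L)
state=P head=0 tape=_[2]21111_   (P,2)→(S,2,R)
state=S head=1 tape=_2[2]1111_   (S,2)→(Q,_,R)
state=Q head=2 tape=_2_[1]111_   (Q,1)→(S,1,L)
state=S head=1 tape=_2[_]1111_   (S,_)→(R,1,L)
state=R head=0 tape=_[2]11111_   (R,2)→(P,2,L)
state=P head=-1 tape=[_]211111_   (P,_)→(P,2,R)
state=P head=0 tape=2[2]11111_   (P,2)→(S,2,R)
state=S head=1 tape=22[1]1111_   (S,1)→(R,2,R)
state=R head=2 tape=222[1]111_   (R,1)→(S,2,R)
state=S head=3 tape=2222[1]11_   (S,1)→(R,2,R)
state=R head=4 tape=22222[1]1_   (R,1)→(S,2,R)
state=S head=5 tape=222222[1]_   (S,1)→(R,2,R)
state=R head=6 tape=2222222[_]
Cell 4 holds 2 when M halts.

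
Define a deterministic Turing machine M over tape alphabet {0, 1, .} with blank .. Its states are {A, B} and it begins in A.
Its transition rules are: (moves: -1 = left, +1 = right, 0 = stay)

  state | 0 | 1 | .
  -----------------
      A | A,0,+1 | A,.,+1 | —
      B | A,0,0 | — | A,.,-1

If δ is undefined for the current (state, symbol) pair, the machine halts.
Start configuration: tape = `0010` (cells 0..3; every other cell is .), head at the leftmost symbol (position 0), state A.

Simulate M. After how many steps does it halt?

state=A head=0 tape=[0]010.   (A,0)→(A,0,+1)
state=A head=1 tape=0[0]10.   (A,0)→(A,0,+1)
state=A head=2 tape=00[1]0.   (A,1)→(A,.,+1)
state=A head=3 tape=00.[0].   (A,0)→(A,0,+1)
state=A head=4 tape=00.0[.]
M halts after 4 transitions.

4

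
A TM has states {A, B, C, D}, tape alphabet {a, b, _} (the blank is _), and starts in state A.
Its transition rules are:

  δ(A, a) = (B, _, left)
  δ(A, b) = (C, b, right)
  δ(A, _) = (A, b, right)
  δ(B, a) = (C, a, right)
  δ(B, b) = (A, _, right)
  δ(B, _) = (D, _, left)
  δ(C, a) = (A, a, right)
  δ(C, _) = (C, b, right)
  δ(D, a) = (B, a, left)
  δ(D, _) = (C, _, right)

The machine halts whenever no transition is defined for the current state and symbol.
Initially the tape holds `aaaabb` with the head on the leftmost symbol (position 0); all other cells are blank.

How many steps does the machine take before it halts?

11

A | __[a]aaabb   read a → write _, move left, go to B
B | _[_]_aaabb   read _ → write _, move left, go to D
D | [_]__aaabb   read _ → write _, move right, go to C
C | _[_]_aaabb   read _ → write b, move right, go to C
C | _b[_]aaabb   read _ → write b, move right, go to C
C | _bb[a]aabb   read a → write a, move right, go to A
A | _bba[a]abb   read a → write _, move left, go to B
B | _bb[a]_abb   read a → write a, move right, go to C
C | _bba[_]abb   read _ → write b, move right, go to C
C | _bbab[a]bb   read a → write a, move right, go to A
A | _bbaba[b]b   read b → write b, move right, go to C
C | _bbabab[b]
M halts after 11 transitions.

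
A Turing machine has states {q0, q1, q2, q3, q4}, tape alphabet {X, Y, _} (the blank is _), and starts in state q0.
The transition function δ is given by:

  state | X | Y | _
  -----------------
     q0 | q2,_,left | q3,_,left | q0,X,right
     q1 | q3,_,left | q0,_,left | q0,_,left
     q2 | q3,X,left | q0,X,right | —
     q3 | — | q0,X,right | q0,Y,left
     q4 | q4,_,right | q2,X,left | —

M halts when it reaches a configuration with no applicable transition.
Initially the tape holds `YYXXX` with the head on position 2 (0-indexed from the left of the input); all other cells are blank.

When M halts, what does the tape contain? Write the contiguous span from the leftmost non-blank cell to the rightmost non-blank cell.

q0 | YY[X]XX   read X → write _, move left, go to q2
q2 | Y[Y]_XX   read Y → write X, move right, go to q0
q0 | YX[_]XX   read _ → write X, move right, go to q0
q0 | YXX[X]X   read X → write _, move left, go to q2
q2 | YX[X]_X   read X → write X, move left, go to q3
q3 | Y[X]X_X
The non-blank tape span at halt is YXX_X.

YXX_X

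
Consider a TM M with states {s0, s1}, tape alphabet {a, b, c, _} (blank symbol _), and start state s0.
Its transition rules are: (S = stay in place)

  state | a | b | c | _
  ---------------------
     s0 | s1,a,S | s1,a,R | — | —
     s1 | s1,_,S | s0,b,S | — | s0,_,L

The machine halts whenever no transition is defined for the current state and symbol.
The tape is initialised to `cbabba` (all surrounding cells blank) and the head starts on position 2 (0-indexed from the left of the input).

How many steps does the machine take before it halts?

8

s0 | cb[a]bba   read a → write a, move S, go to s1
s1 | cb[a]bba   read a → write _, move S, go to s1
s1 | cb[_]bba   read _ → write _, move L, go to s0
s0 | c[b]_bba   read b → write a, move R, go to s1
s1 | ca[_]bba   read _ → write _, move L, go to s0
s0 | c[a]_bba   read a → write a, move S, go to s1
s1 | c[a]_bba   read a → write _, move S, go to s1
s1 | c[_]_bba   read _ → write _, move L, go to s0
s0 | [c]__bba
M halts after 8 transitions.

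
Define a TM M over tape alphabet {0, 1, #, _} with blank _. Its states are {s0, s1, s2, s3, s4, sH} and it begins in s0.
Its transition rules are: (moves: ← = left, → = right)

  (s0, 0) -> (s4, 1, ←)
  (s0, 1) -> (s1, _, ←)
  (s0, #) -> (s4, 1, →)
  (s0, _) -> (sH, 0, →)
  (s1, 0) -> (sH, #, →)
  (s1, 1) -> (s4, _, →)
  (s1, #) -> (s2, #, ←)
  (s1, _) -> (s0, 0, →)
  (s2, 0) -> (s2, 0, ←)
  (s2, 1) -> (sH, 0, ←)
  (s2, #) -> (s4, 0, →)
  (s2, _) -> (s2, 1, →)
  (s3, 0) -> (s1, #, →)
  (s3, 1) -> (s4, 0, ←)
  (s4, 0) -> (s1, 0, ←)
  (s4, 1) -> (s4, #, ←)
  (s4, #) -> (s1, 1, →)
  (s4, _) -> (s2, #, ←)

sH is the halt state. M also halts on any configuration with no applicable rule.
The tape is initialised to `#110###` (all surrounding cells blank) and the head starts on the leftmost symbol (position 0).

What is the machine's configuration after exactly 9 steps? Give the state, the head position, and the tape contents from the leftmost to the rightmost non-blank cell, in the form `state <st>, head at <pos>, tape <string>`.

state=s0 head=0 tape=__[#]110###   (s0,#)→(s4,1,→)
state=s4 head=1 tape=__1[1]10###   (s4,1)→(s4,#,←)
state=s4 head=0 tape=__[1]#10###   (s4,1)→(s4,#,←)
state=s4 head=-1 tape=_[_]##10###   (s4,_)→(s2,#,←)
state=s2 head=-2 tape=[_]###10###   (s2,_)→(s2,1,→)
state=s2 head=-1 tape=1[#]##10###   (s2,#)→(s4,0,→)
state=s4 head=0 tape=10[#]#10###   (s4,#)→(s1,1,→)
state=s1 head=1 tape=101[#]10###   (s1,#)→(s2,#,←)
state=s2 head=0 tape=10[1]#10###   (s2,1)→(sH,0,←)
state=sH head=-1 tape=1[0]0#10###
After 9 steps: state sH, head at -1, tape 100#10###.

state sH, head at -1, tape 100#10###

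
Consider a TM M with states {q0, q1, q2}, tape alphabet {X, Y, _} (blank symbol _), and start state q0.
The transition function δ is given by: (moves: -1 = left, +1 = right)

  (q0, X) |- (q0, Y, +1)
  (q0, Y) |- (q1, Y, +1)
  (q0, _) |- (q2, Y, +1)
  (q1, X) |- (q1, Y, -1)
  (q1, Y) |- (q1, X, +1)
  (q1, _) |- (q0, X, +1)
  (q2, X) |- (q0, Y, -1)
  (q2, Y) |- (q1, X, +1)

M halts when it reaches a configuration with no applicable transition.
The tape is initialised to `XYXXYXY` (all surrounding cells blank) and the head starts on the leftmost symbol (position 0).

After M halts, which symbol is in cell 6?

X

q0 | _[X]YXXYXY___   read X → write Y, move +1, go to q0
q0 | _Y[Y]XXYXY___   read Y → write Y, move +1, go to q1
q1 | _YY[X]XYXY___   read X → write Y, move -1, go to q1
q1 | _Y[Y]YXYXY___   read Y → write X, move +1, go to q1
q1 | _YX[Y]XYXY___   read Y → write X, move +1, go to q1
q1 | _YXX[X]YXY___   read X → write Y, move -1, go to q1
q1 | _YX[X]YYXY___   read X → write Y, move -1, go to q1
q1 | _Y[X]YYYXY___   read X → write Y, move -1, go to q1
q1 | _[Y]YYYYXY___   read Y → write X, move +1, go to q1
q1 | _X[Y]YYYXY___   read Y → write X, move +1, go to q1
q1 | _XX[Y]YYXY___   read Y → write X, move +1, go to q1
q1 | _XXX[Y]YXY___   read Y → write X, move +1, go to q1
q1 | _XXXX[Y]XY___   read Y → write X, move +1, go to q1
q1 | _XXXXX[X]Y___   read X → write Y, move -1, go to q1
q1 | _XXXX[X]YY___   read X → write Y, move -1, go to q1
q1 | _XXX[X]YYY___   read X → write Y, move -1, go to q1
q1 | _XX[X]YYYY___   read X → write Y, move -1, go to q1
q1 | _X[X]YYYYY___   read X → write Y, move -1, go to q1
q1 | _[X]YYYYYY___   read X → write Y, move -1, go to q1
q1 | [_]YYYYYYY___   read _ → write X, move +1, go to q0
q0 | X[Y]YYYYYY___   read Y → write Y, move +1, go to q1
q1 | XY[Y]YYYYY___   read Y → write X, move +1, go to q1
q1 | XYX[Y]YYYY___   read Y → write X, move +1, go to q1
q1 | XYXX[Y]YYY___   read Y → write X, move +1, go to q1
q1 | XYXXX[Y]YY___   read Y → write X, move +1, go to q1
q1 | XYXXXX[Y]Y___   read Y → write X, move +1, go to q1
q1 | XYXXXXX[Y]___   read Y → write X, move +1, go to q1
q1 | XYXXXXXX[_]__   read _ → write X, move +1, go to q0
q0 | XYXXXXXXX[_]_   read _ → write Y, move +1, go to q2
q2 | XYXXXXXXXY[_]
Cell 6 holds X when M halts.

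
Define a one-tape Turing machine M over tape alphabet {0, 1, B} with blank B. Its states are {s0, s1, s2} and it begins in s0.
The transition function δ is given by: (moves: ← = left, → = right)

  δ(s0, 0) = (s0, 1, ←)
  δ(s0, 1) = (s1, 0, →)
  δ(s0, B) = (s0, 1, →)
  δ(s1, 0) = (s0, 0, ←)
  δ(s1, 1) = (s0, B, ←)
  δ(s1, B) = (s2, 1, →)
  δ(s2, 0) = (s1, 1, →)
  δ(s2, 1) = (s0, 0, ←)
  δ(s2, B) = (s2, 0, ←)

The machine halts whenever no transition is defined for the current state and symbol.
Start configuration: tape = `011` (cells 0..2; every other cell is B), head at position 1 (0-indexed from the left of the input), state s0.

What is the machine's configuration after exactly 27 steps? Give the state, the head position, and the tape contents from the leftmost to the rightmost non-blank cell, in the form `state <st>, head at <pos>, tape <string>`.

state=s0 head=1 tape=BBB0[1]1   (s0,1)→(s1,0,→)
state=s1 head=2 tape=BBB00[1]   (s1,1)→(s0,B,←)
state=s0 head=1 tape=BBB0[0]B   (s0,0)→(s0,1,←)
state=s0 head=0 tape=BBB[0]1B   (s0,0)→(s0,1,←)
state=s0 head=-1 tape=BB[B]11B   (s0,B)→(s0,1,→)
state=s0 head=0 tape=BB1[1]1B   (s0,1)→(s1,0,→)
state=s1 head=1 tape=BB10[1]B   (s1,1)→(s0,B,←)
state=s0 head=0 tape=BB1[0]BB   (s0,0)→(s0,1,←)
state=s0 head=-1 tape=BB[1]1BB   (s0,1)→(s1,0,→)
state=s1 head=0 tape=BB0[1]BB   (s1,1)→(s0,B,←)
state=s0 head=-1 tape=BB[0]BBB   (s0,0)→(s0,1,←)
state=s0 head=-2 tape=B[B]1BBB   (s0,B)→(s0,1,→)
state=s0 head=-1 tape=B1[1]BBB   (s0,1)→(s1,0,→)
state=s1 head=0 tape=B10[B]BB   (s1,B)→(s2,1,→)
state=s2 head=1 tape=B101[B]B   (s2,B)→(s2,0,←)
state=s2 head=0 tape=B10[1]0B   (s2,1)→(s0,0,←)
state=s0 head=-1 tape=B1[0]00B   (s0,0)→(s0,1,←)
state=s0 head=-2 tape=B[1]100B   (s0,1)→(s1,0,→)
state=s1 head=-1 tape=B0[1]00B   (s1,1)→(s0,B,←)
state=s0 head=-2 tape=B[0]B00B   (s0,0)→(s0,1,←)
state=s0 head=-3 tape=[B]1B00B   (s0,B)→(s0,1,→)
state=s0 head=-2 tape=1[1]B00B   (s0,1)→(s1,0,→)
state=s1 head=-1 tape=10[B]00B   (s1,B)→(s2,1,→)
state=s2 head=0 tape=101[0]0B   (s2,0)→(s1,1,→)
state=s1 head=1 tape=1011[0]B   (s1,0)→(s0,0,←)
state=s0 head=0 tape=101[1]0B   (s0,1)→(s1,0,→)
state=s1 head=1 tape=1010[0]B   (s1,0)→(s0,0,←)
state=s0 head=0 tape=101[0]0B
After 27 steps: state s0, head at 0, tape 10100.

state s0, head at 0, tape 10100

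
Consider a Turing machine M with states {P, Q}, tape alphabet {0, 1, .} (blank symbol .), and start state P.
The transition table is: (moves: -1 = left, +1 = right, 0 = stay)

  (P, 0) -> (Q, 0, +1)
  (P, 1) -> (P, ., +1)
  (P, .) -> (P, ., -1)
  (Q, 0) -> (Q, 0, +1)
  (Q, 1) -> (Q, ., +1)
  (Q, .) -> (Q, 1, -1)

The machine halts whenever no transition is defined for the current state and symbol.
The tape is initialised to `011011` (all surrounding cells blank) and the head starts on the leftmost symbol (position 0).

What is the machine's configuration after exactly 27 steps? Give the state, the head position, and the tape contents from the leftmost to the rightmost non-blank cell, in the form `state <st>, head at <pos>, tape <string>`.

P | [0]11011...   read 0 → write 0, move +1, go to Q
Q | 0[1]1011...   read 1 → write ., move +1, go to Q
Q | 0.[1]011...   read 1 → write ., move +1, go to Q
Q | 0..[0]11...   read 0 → write 0, move +1, go to Q
Q | 0..0[1]1...   read 1 → write ., move +1, go to Q
Q | 0..0.[1]...   read 1 → write ., move +1, go to Q
Q | 0..0..[.]..   read . → write 1, move -1, go to Q
Q | 0..0.[.]1..   read . → write 1, move -1, go to Q
Q | 0..0[.]11..   read . → write 1, move -1, go to Q
Q | 0..[0]111..   read 0 → write 0, move +1, go to Q
Q | 0..0[1]11..   read 1 → write ., move +1, go to Q
Q | 0..0.[1]1..   read 1 → write ., move +1, go to Q
Q | 0..0..[1]..   read 1 → write ., move +1, go to Q
Q | 0..0...[.].   read . → write 1, move -1, go to Q
Q | 0..0..[.]1.   read . → write 1, move -1, go to Q
Q | 0..0.[.]11.   read . → write 1, move -1, go to Q
Q | 0..0[.]111.   read . → write 1, move -1, go to Q
Q | 0..[0]1111.   read 0 → write 0, move +1, go to Q
Q | 0..0[1]111.   read 1 → write ., move +1, go to Q
Q | 0..0.[1]11.   read 1 → write ., move +1, go to Q
Q | 0..0..[1]1.   read 1 → write ., move +1, go to Q
Q | 0..0...[1].   read 1 → write ., move +1, go to Q
Q | 0..0....[.]   read . → write 1, move -1, go to Q
Q | 0..0...[.]1   read . → write 1, move -1, go to Q
Q | 0..0..[.]11   read . → write 1, move -1, go to Q
Q | 0..0.[.]111   read . → write 1, move -1, go to Q
Q | 0..0[.]1111   read . → write 1, move -1, go to Q
Q | 0..[0]11111
After 27 steps: state Q, head at 3, tape 0..011111.

state Q, head at 3, tape 0..011111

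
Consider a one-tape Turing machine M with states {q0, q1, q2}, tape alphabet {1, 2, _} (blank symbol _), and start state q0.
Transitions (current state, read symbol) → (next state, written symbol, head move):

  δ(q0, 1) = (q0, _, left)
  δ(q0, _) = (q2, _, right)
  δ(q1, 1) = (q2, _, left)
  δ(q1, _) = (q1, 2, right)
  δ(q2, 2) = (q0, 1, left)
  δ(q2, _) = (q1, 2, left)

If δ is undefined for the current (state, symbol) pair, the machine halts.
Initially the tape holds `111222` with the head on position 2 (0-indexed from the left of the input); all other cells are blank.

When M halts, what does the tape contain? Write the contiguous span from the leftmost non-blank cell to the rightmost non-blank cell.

q0 | _11[1]222   read 1 → write _, move left, go to q0
q0 | _1[1]_222   read 1 → write _, move left, go to q0
q0 | _[1]__222   read 1 → write _, move left, go to q0
q0 | [_]___222   read _ → write _, move right, go to q2
q2 | _[_]__222   read _ → write 2, move left, go to q1
q1 | [_]2__222   read _ → write 2, move right, go to q1
q1 | 2[2]__222
The non-blank tape span at halt is 22__222.

22__222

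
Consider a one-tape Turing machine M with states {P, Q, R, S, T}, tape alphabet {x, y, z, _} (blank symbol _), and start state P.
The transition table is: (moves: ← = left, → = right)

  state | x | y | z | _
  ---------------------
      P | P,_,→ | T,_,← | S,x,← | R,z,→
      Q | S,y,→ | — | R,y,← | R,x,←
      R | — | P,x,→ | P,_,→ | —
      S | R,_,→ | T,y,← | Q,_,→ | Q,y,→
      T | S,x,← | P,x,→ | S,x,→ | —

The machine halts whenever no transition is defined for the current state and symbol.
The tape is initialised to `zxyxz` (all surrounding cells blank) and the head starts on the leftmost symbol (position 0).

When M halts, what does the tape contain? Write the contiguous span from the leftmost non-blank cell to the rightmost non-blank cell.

yy_xyyx_z

state=P head=0 tape=_[z]xyxz____   (P,z)→(S,x,←)
state=S head=-1 tape=[_]xxyxz____   (S,_)→(Q,y,→)
state=Q head=0 tape=y[x]xyxz____   (Q,x)→(S,y,→)
state=S head=1 tape=yy[x]yxz____   (S,x)→(R,_,→)
state=R head=2 tape=yy_[y]xz____   (R,y)→(P,x,→)
state=P head=3 tape=yy_x[x]z____   (P,x)→(P,_,→)
state=P head=4 tape=yy_x_[z]____   (P,z)→(S,x,←)
state=S head=3 tape=yy_x[_]x____   (S,_)→(Q,y,→)
state=Q head=4 tape=yy_xy[x]____   (Q,x)→(S,y,→)
state=S head=5 tape=yy_xyy[_]___   (S,_)→(Q,y,→)
state=Q head=6 tape=yy_xyyy[_]__   (Q,_)→(R,x,←)
state=R head=5 tape=yy_xyy[y]x__   (R,y)→(P,x,→)
state=P head=6 tape=yy_xyyx[x]__   (P,x)→(P,_,→)
state=P head=7 tape=yy_xyyx_[_]_   (P,_)→(R,z,→)
state=R head=8 tape=yy_xyyx_z[_]
The non-blank tape span at halt is yy_xyyx_z.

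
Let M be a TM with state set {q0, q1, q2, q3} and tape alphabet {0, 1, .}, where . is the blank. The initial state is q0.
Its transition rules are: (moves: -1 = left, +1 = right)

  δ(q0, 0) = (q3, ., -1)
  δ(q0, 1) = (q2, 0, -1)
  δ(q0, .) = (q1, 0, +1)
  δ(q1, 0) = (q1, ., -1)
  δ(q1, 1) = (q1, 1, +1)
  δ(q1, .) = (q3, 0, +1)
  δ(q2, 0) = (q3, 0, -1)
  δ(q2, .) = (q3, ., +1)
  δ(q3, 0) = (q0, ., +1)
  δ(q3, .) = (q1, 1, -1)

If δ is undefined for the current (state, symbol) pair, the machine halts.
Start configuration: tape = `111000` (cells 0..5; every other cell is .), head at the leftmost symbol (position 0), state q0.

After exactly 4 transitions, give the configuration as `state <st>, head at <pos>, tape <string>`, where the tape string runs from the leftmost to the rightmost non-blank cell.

state q2, head at 0, tape 01000

q0 | .[1]11000   read 1 → write 0, move -1, go to q2
q2 | [.]011000   read . → write ., move +1, go to q3
q3 | .[0]11000   read 0 → write ., move +1, go to q0
q0 | ..[1]1000   read 1 → write 0, move -1, go to q2
q2 | .[.]01000
After 4 steps: state q2, head at 0, tape 01000.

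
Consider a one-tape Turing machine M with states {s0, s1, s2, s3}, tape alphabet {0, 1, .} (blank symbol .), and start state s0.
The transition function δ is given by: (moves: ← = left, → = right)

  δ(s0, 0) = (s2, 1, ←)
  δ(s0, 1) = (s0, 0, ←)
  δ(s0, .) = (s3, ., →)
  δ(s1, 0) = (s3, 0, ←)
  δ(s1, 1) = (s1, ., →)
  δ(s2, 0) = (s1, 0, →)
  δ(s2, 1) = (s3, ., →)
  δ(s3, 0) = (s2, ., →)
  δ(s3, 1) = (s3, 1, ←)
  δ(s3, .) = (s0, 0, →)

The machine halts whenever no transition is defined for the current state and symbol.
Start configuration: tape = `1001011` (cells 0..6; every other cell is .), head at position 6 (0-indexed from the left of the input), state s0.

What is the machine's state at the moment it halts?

state=s0 head=6 tape=100101[1].   (s0,1)→(s0,0,←)
state=s0 head=5 tape=10010[1]0.   (s0,1)→(s0,0,←)
state=s0 head=4 tape=1001[0]00.   (s0,0)→(s2,1,←)
state=s2 head=3 tape=100[1]100.   (s2,1)→(s3,.,→)
state=s3 head=4 tape=100.[1]00.   (s3,1)→(s3,1,←)
state=s3 head=3 tape=100[.]100.   (s3,.)→(s0,0,→)
state=s0 head=4 tape=1000[1]00.   (s0,1)→(s0,0,←)
state=s0 head=3 tape=100[0]000.   (s0,0)→(s2,1,←)
state=s2 head=2 tape=10[0]1000.   (s2,0)→(s1,0,→)
state=s1 head=3 tape=100[1]000.   (s1,1)→(s1,.,→)
state=s1 head=4 tape=100.[0]00.   (s1,0)→(s3,0,←)
state=s3 head=3 tape=100[.]000.   (s3,.)→(s0,0,→)
state=s0 head=4 tape=1000[0]00.   (s0,0)→(s2,1,←)
state=s2 head=3 tape=100[0]100.   (s2,0)→(s1,0,→)
state=s1 head=4 tape=1000[1]00.   (s1,1)→(s1,.,→)
state=s1 head=5 tape=1000.[0]0.   (s1,0)→(s3,0,←)
state=s3 head=4 tape=1000[.]00.   (s3,.)→(s0,0,→)
state=s0 head=5 tape=10000[0]0.   (s0,0)→(s2,1,←)
state=s2 head=4 tape=1000[0]10.   (s2,0)→(s1,0,→)
state=s1 head=5 tape=10000[1]0.   (s1,1)→(s1,.,→)
state=s1 head=6 tape=10000.[0].   (s1,0)→(s3,0,←)
state=s3 head=5 tape=10000[.]0.   (s3,.)→(s0,0,→)
state=s0 head=6 tape=100000[0].   (s0,0)→(s2,1,←)
state=s2 head=5 tape=10000[0]1.   (s2,0)→(s1,0,→)
state=s1 head=6 tape=100000[1].   (s1,1)→(s1,.,→)
state=s1 head=7 tape=100000.[.]
No transition is defined for (s1, .); M halts in state s1.

s1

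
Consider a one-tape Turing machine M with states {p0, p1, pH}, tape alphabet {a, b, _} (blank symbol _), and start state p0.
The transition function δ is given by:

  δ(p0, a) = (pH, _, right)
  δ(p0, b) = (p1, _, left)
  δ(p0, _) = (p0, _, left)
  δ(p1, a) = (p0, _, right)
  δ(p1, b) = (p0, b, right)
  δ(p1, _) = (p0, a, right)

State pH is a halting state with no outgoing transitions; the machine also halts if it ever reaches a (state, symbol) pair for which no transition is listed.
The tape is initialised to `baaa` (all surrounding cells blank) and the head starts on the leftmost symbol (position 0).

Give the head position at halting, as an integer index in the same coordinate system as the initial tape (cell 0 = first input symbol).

state=p0 head=0 tape=_[b]aaa   (p0,b)→(p1,_,left)
state=p1 head=-1 tape=[_]_aaa   (p1,_)→(p0,a,right)
state=p0 head=0 tape=a[_]aaa   (p0,_)→(p0,_,left)
state=p0 head=-1 tape=[a]_aaa   (p0,a)→(pH,_,right)
state=pH head=0 tape=_[_]aaa
At halt the head is at cell 0.

0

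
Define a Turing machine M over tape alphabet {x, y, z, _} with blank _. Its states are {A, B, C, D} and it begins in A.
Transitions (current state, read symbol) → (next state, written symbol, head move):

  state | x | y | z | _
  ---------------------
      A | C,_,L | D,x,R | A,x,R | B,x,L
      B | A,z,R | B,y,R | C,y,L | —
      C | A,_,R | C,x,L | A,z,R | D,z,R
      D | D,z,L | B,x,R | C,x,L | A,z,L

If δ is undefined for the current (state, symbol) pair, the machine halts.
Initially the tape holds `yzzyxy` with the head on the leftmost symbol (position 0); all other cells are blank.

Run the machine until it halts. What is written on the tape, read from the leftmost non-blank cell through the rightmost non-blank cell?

state=A head=0 tape=___[y]zzyxy   (A,y)→(D,x,R)
state=D head=1 tape=___x[z]zyxy   (D,z)→(C,x,L)
state=C head=0 tape=___[x]xzyxy   (C,x)→(A,_,R)
state=A head=1 tape=____[x]zyxy   (A,x)→(C,_,L)
state=C head=0 tape=___[_]_zyxy   (C,_)→(D,z,R)
state=D head=1 tape=___z[_]zyxy   (D,_)→(A,z,L)
state=A head=0 tape=___[z]zzyxy   (A,z)→(A,x,R)
state=A head=1 tape=___x[z]zyxy   (A,z)→(A,x,R)
state=A head=2 tape=___xx[z]yxy   (A,z)→(A,x,R)
state=A head=3 tape=___xxx[y]xy   (A,y)→(D,x,R)
state=D head=4 tape=___xxxx[x]y   (D,x)→(D,z,L)
state=D head=3 tape=___xxx[x]zy   (D,x)→(D,z,L)
state=D head=2 tape=___xx[x]zzy   (D,x)→(D,z,L)
state=D head=1 tape=___x[x]zzzy   (D,x)→(D,z,L)
state=D head=0 tape=___[x]zzzzy   (D,x)→(D,z,L)
state=D head=-1 tape=__[_]zzzzzy   (D,_)→(A,z,L)
state=A head=-2 tape=_[_]zzzzzzy   (A,_)→(B,x,L)
state=B head=-3 tape=[_]xzzzzzzy
The non-blank tape span at halt is xzzzzzzy.

xzzzzzzy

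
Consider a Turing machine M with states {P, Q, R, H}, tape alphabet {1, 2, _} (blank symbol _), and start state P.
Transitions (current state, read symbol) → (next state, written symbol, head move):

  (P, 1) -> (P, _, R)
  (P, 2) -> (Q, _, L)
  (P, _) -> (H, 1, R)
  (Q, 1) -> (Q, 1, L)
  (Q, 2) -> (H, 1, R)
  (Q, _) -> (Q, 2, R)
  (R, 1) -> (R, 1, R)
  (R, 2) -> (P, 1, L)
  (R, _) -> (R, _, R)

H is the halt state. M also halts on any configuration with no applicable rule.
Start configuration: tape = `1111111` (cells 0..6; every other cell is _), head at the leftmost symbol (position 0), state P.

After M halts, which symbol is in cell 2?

state=P head=0 tape=[1]111111__   (P,1)→(P,_,R)
state=P head=1 tape=_[1]11111__   (P,1)→(P,_,R)
state=P head=2 tape=__[1]1111__   (P,1)→(P,_,R)
state=P head=3 tape=___[1]111__   (P,1)→(P,_,R)
state=P head=4 tape=____[1]11__   (P,1)→(P,_,R)
state=P head=5 tape=_____[1]1__   (P,1)→(P,_,R)
state=P head=6 tape=______[1]__   (P,1)→(P,_,R)
state=P head=7 tape=_______[_]_   (P,_)→(H,1,R)
state=H head=8 tape=_______1[_]
Cell 2 holds _ when M halts.

_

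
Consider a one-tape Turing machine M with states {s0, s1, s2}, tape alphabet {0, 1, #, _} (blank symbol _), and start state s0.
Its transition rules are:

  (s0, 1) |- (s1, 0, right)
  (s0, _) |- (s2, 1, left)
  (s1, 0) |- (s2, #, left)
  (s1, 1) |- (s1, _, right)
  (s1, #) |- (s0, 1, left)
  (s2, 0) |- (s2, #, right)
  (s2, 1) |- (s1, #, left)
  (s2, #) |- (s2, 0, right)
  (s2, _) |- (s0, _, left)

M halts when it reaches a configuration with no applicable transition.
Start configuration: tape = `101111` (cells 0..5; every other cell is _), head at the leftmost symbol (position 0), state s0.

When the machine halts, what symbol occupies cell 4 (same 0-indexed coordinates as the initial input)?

s0 | [1]01111_   read 1 → write 0, move right, go to s1
s1 | 0[0]1111_   read 0 → write #, move left, go to s2
s2 | [0]#1111_   read 0 → write #, move right, go to s2
s2 | #[#]1111_   read # → write 0, move right, go to s2
s2 | #0[1]111_   read 1 → write #, move left, go to s1
s1 | #[0]#111_   read 0 → write #, move left, go to s2
s2 | [#]##111_   read # → write 0, move right, go to s2
s2 | 0[#]#111_   read # → write 0, move right, go to s2
s2 | 00[#]111_   read # → write 0, move right, go to s2
s2 | 000[1]11_   read 1 → write #, move left, go to s1
s1 | 00[0]#11_   read 0 → write #, move left, go to s2
s2 | 0[0]##11_   read 0 → write #, move right, go to s2
s2 | 0#[#]#11_   read # → write 0, move right, go to s2
s2 | 0#0[#]11_   read # → write 0, move right, go to s2
s2 | 0#00[1]1_   read 1 → write #, move left, go to s1
s1 | 0#0[0]#1_   read 0 → write #, move left, go to s2
s2 | 0#[0]##1_   read 0 → write #, move right, go to s2
s2 | 0##[#]#1_   read # → write 0, move right, go to s2
s2 | 0##0[#]1_   read # → write 0, move right, go to s2
s2 | 0##00[1]_   read 1 → write #, move left, go to s1
s1 | 0##0[0]#_   read 0 → write #, move left, go to s2
s2 | 0##[0]##_   read 0 → write #, move right, go to s2
s2 | 0###[#]#_   read # → write 0, move right, go to s2
s2 | 0###0[#]_   read # → write 0, move right, go to s2
s2 | 0###00[_]   read _ → write _, move left, go to s0
s0 | 0###0[0]_
Cell 4 holds 0 when M halts.

0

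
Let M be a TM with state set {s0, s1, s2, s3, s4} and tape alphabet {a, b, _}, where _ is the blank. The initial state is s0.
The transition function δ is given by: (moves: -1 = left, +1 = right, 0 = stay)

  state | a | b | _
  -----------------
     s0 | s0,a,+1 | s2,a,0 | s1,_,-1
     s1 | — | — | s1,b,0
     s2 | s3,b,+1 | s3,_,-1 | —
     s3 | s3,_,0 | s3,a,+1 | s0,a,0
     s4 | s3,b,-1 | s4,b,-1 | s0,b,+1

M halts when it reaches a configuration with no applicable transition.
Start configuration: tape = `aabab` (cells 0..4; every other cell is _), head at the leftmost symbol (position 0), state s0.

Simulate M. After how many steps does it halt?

12

s0 | [a]abab__   read a → write a, move +1, go to s0
s0 | a[a]bab__   read a → write a, move +1, go to s0
s0 | aa[b]ab__   read b → write a, move 0, go to s2
s2 | aa[a]ab__   read a → write b, move +1, go to s3
s3 | aab[a]b__   read a → write _, move 0, go to s3
s3 | aab[_]b__   read _ → write a, move 0, go to s0
s0 | aab[a]b__   read a → write a, move +1, go to s0
s0 | aaba[b]__   read b → write a, move 0, go to s2
s2 | aaba[a]__   read a → write b, move +1, go to s3
s3 | aabab[_]_   read _ → write a, move 0, go to s0
s0 | aabab[a]_   read a → write a, move +1, go to s0
s0 | aababa[_]   read _ → write _, move -1, go to s1
s1 | aabab[a]_
M halts after 12 transitions.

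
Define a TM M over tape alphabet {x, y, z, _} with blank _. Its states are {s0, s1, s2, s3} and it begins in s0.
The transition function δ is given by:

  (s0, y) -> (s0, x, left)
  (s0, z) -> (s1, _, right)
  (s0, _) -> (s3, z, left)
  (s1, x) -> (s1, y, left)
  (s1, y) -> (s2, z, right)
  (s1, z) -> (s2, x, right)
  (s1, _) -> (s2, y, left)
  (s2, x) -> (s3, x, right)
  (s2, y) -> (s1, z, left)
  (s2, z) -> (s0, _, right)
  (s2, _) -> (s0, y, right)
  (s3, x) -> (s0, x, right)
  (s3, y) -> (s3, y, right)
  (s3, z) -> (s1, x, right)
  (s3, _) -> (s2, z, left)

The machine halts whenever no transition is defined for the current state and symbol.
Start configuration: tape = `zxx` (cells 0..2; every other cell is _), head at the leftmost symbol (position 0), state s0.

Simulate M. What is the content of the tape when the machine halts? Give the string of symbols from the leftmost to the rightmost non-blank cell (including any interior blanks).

s0 | ____[z]xx   read z → write _, move right, go to s1
s1 | _____[x]x   read x → write y, move left, go to s1
s1 | ____[_]yx   read _ → write y, move left, go to s2
s2 | ___[_]yyx   read _ → write y, move right, go to s0
s0 | ___y[y]yx   read y → write x, move left, go to s0
s0 | ___[y]xyx   read y → write x, move left, go to s0
s0 | __[_]xxyx   read _ → write z, move left, go to s3
s3 | _[_]zxxyx   read _ → write z, move left, go to s2
s2 | [_]zzxxyx   read _ → write y, move right, go to s0
s0 | y[z]zxxyx   read z → write _, move right, go to s1
s1 | y_[z]xxyx   read z → write x, move right, go to s2
s2 | y_x[x]xyx   read x → write x, move right, go to s3
s3 | y_xx[x]yx   read x → write x, move right, go to s0
s0 | y_xxx[y]x   read y → write x, move left, go to s0
s0 | y_xx[x]xx
The non-blank tape span at halt is y_xxxxx.

y_xxxxx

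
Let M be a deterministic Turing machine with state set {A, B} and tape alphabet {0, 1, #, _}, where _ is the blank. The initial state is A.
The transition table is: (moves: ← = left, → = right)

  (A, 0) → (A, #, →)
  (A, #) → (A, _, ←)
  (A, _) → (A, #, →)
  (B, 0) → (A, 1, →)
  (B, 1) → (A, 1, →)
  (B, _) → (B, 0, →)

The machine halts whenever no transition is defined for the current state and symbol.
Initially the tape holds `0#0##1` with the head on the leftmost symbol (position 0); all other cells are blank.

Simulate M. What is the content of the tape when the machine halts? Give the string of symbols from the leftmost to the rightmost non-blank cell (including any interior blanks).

########1

state=A head=0 tape=___[0]#0##1   (A,0)→(A,#,→)
state=A head=1 tape=___#[#]0##1   (A,#)→(A,_,←)
state=A head=0 tape=___[#]_0##1   (A,#)→(A,_,←)
state=A head=-1 tape=__[_]__0##1   (A,_)→(A,#,→)
state=A head=0 tape=__#[_]_0##1   (A,_)→(A,#,→)
state=A head=1 tape=__##[_]0##1   (A,_)→(A,#,→)
state=A head=2 tape=__###[0]##1   (A,0)→(A,#,→)
state=A head=3 tape=__####[#]#1   (A,#)→(A,_,←)
state=A head=2 tape=__###[#]_#1   (A,#)→(A,_,←)
state=A head=1 tape=__##[#]__#1   (A,#)→(A,_,←)
state=A head=0 tape=__#[#]___#1   (A,#)→(A,_,←)
state=A head=-1 tape=__[#]____#1   (A,#)→(A,_,←)
state=A head=-2 tape=_[_]_____#1   (A,_)→(A,#,→)
state=A head=-1 tape=_#[_]____#1   (A,_)→(A,#,→)
state=A head=0 tape=_##[_]___#1   (A,_)→(A,#,→)
state=A head=1 tape=_###[_]__#1   (A,_)→(A,#,→)
state=A head=2 tape=_####[_]_#1   (A,_)→(A,#,→)
state=A head=3 tape=_#####[_]#1   (A,_)→(A,#,→)
state=A head=4 tape=_######[#]1   (A,#)→(A,_,←)
state=A head=3 tape=_#####[#]_1   (A,#)→(A,_,←)
state=A head=2 tape=_####[#]__1   (A,#)→(A,_,←)
state=A head=1 tape=_###[#]___1   (A,#)→(A,_,←)
state=A head=0 tape=_##[#]____1   (A,#)→(A,_,←)
state=A head=-1 tape=_#[#]_____1   (A,#)→(A,_,←)
state=A head=-2 tape=_[#]______1   (A,#)→(A,_,←)
state=A head=-3 tape=[_]_______1   (A,_)→(A,#,→)
state=A head=-2 tape=#[_]______1   (A,_)→(A,#,→)
state=A head=-1 tape=##[_]_____1   (A,_)→(A,#,→)
state=A head=0 tape=###[_]____1   (A,_)→(A,#,→)
state=A head=1 tape=####[_]___1   (A,_)→(A,#,→)
state=A head=2 tape=#####[_]__1   (A,_)→(A,#,→)
state=A head=3 tape=######[_]_1   (A,_)→(A,#,→)
state=A head=4 tape=#######[_]1   (A,_)→(A,#,→)
state=A head=5 tape=########[1]
The non-blank tape span at halt is ########1.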